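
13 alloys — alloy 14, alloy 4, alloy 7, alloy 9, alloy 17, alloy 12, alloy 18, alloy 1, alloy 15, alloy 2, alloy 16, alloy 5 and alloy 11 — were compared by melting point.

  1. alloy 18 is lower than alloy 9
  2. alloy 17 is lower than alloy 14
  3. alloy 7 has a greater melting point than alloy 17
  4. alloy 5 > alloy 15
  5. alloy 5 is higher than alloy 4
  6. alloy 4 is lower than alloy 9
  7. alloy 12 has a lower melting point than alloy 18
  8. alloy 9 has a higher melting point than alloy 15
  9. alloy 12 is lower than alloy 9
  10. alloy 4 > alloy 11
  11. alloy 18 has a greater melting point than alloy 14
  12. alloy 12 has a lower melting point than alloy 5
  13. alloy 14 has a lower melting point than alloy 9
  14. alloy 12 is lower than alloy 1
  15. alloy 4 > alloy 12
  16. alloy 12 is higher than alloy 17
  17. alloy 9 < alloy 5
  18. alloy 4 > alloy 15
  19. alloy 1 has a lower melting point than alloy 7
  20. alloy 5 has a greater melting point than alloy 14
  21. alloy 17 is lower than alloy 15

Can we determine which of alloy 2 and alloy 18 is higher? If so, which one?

undetermined

Following every chain through alloy 2: nothing is chained to alloy 2.
alloy 18 is not reached, and no chain runs the other way from alloy 18 to alloy 2.
So the given relations leave the order of alloy 2 and alloy 18 undetermined.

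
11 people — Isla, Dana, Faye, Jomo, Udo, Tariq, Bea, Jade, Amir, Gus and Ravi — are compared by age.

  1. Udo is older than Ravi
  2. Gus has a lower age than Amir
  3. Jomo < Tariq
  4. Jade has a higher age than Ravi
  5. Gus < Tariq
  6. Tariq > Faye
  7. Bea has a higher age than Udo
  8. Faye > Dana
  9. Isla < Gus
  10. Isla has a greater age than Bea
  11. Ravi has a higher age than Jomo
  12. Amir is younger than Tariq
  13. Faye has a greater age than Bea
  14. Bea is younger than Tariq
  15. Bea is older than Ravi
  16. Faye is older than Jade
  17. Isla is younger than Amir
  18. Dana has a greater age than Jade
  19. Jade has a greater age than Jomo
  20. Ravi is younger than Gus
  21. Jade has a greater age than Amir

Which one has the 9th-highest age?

The consecutive relations fix a unique order: Jomo < Ravi < Udo < Bea < Isla < Gus < Amir < Jade < Dana < Faye < Tariq.
Counting 9 from the largest end gives Udo.

Udo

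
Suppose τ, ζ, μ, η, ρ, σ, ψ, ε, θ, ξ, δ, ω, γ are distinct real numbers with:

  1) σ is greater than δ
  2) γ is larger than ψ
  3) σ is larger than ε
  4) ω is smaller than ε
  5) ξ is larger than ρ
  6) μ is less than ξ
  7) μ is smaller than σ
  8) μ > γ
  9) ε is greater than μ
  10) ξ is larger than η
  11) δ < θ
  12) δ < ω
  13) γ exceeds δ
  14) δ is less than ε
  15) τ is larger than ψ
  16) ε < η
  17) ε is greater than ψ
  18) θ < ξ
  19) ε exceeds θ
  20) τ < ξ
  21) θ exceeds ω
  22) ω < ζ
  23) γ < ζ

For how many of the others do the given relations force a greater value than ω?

From ω the given relations immediately reach ζ, θ, ε.
From those, η, σ, ξ — 6 in total.
Nothing else is reachable above ω; 6 in all.

6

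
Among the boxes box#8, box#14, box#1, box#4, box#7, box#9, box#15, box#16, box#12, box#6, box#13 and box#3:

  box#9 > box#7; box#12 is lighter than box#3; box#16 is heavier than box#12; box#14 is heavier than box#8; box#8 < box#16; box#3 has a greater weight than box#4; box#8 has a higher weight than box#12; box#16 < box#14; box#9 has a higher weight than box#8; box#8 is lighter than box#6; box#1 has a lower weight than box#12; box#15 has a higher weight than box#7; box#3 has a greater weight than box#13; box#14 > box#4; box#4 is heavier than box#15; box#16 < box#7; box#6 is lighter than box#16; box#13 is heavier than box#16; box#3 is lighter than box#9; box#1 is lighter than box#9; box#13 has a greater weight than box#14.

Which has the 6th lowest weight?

Chaining the given pairs: box#1 < box#12 < box#8 < box#6 < box#16 < box#7 < box#15 < box#4 < box#14 < box#13 < box#3 < box#9.
The 6th smallest is box#7.

box#7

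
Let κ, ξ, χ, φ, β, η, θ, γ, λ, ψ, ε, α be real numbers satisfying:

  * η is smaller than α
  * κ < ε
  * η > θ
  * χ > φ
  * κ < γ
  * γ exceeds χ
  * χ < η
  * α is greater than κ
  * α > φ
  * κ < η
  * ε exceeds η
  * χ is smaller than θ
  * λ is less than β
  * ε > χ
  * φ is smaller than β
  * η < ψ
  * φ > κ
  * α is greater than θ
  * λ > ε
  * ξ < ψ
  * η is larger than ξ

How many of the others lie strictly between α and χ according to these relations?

2

The relations place χ below α. An element lies strictly between them when it is forced above χ and also forced below α.
Above χ: {θ, η, ε, λ, ψ, β, γ}. Below α: {κ, φ, ξ, θ, η}.
Intersection: {θ, η} — 2.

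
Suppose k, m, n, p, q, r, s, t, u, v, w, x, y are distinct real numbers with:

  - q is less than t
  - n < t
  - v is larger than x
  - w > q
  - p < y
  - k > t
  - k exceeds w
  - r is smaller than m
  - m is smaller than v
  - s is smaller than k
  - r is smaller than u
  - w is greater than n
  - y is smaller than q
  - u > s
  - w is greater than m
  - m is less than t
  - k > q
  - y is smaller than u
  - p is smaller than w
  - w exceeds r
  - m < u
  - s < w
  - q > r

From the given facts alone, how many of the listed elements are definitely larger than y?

The elements the relations force above y are q, t, w, u, k — no chain reaches any other.
That is 5.

5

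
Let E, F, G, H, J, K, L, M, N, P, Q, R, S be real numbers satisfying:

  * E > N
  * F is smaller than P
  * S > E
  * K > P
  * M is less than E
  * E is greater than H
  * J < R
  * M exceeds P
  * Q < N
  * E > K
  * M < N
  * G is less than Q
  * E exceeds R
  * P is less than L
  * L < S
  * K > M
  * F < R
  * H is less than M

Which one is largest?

S

Chaining downward from S: directly below it, L, E; then H, P, R, M, K, N; then F, J, Q; then G.
That covers every other element, and nothing is given above S, so S is the largest.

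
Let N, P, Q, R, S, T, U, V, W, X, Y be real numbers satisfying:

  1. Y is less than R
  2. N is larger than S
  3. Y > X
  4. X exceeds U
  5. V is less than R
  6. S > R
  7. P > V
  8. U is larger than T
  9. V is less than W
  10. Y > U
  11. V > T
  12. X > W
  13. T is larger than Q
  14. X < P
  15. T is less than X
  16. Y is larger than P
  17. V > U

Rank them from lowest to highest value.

Each adjacent pair is fixed by a given relation: Q < T; T < U; U < V; V < W; W < X; X < P; P < Y; Y < R; R < S; S < N. Chaining them end to end gives the full order.

Q < T < U < V < W < X < P < Y < R < S < N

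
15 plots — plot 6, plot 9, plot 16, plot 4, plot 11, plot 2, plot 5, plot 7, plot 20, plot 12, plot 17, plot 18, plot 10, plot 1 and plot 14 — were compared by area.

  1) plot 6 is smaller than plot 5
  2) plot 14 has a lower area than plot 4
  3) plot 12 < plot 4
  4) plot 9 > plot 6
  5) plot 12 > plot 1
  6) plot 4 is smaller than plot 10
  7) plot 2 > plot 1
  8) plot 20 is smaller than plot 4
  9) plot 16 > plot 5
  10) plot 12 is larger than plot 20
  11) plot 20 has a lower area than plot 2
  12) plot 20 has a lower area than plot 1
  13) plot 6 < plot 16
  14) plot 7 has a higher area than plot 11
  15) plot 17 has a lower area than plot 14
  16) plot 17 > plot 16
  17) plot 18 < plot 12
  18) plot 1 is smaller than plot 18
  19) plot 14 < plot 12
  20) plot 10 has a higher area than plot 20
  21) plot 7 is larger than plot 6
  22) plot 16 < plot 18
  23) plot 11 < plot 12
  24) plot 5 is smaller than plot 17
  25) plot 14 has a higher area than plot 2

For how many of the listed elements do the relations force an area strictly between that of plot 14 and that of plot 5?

2

The relations place plot 5 below plot 14. An element lies strictly between them when it is forced above plot 5 and also forced below plot 14.
Above plot 5: {plot 16, plot 17, plot 18, plot 12, plot 4, plot 10}. Below plot 14: {plot 20, plot 6, plot 16, plot 1, plot 2, plot 17}.
Intersection: {plot 16, plot 17} — 2.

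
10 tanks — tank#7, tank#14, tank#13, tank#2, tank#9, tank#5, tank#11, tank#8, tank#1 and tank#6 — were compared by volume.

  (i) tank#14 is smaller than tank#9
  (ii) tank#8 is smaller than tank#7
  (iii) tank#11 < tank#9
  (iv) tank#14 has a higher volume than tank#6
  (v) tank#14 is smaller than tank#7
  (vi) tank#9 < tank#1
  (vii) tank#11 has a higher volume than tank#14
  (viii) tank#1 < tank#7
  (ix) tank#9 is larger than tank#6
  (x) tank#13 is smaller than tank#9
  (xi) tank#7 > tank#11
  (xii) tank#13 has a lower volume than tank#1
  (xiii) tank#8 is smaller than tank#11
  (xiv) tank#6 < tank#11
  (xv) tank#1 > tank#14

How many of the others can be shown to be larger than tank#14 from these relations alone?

4

Directly above tank#14: tank#11, tank#9, tank#1, tank#7.
No other element is forced above tank#14 by the given relations, so the count is 4.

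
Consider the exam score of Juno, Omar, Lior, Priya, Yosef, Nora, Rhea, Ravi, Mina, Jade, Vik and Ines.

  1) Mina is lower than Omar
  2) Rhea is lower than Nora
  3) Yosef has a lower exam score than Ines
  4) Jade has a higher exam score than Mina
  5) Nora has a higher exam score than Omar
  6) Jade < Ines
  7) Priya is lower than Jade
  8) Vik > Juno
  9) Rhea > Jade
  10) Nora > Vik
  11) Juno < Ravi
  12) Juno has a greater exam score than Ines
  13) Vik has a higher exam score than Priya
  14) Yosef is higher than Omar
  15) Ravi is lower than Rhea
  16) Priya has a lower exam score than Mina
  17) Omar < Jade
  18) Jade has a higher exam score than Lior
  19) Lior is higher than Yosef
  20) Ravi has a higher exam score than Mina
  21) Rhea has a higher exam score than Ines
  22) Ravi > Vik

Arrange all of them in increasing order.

Each adjacent pair is fixed by a given relation: Priya < Mina; Mina < Omar; Omar < Yosef; Yosef < Lior; Lior < Jade; Jade < Ines; Ines < Juno; Juno < Vik; Vik < Ravi; Ravi < Rhea; Rhea < Nora. Chaining them end to end gives the full order.

Priya < Mina < Omar < Yosef < Lior < Jade < Ines < Juno < Vik < Ravi < Rhea < Nora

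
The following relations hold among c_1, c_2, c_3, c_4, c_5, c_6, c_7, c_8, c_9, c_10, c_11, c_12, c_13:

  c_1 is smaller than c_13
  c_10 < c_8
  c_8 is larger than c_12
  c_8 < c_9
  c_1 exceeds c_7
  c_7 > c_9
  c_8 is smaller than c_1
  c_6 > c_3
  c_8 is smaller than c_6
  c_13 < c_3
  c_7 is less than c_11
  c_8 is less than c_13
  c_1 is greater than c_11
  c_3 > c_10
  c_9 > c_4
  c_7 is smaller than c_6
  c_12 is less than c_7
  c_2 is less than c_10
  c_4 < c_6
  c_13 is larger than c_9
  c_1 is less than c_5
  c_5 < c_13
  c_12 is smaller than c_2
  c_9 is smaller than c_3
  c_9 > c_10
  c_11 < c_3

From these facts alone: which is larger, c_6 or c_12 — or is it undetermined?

c_6

Chaining the given relations: c_12 < c_2 < c_10 < c_8 < c_9 < c_7 < c_1 < c_5 < c_13 < c_3 < c_6.
So c_6 is larger.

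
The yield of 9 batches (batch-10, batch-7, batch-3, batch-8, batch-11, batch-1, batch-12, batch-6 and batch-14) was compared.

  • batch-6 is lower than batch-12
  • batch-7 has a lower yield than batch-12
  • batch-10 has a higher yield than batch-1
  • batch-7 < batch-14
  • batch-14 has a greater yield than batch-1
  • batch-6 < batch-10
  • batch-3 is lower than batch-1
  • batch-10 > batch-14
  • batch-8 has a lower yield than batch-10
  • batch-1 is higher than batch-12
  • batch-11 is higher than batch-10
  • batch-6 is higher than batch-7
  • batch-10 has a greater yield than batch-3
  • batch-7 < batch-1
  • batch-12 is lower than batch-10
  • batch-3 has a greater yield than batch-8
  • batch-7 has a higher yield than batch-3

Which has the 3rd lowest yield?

Piecing the relations together gives one ordering: batch-8 < batch-3 < batch-7 < batch-6 < batch-12 < batch-1 < batch-14 < batch-10 < batch-11.
The 3rd smallest is batch-7.

batch-7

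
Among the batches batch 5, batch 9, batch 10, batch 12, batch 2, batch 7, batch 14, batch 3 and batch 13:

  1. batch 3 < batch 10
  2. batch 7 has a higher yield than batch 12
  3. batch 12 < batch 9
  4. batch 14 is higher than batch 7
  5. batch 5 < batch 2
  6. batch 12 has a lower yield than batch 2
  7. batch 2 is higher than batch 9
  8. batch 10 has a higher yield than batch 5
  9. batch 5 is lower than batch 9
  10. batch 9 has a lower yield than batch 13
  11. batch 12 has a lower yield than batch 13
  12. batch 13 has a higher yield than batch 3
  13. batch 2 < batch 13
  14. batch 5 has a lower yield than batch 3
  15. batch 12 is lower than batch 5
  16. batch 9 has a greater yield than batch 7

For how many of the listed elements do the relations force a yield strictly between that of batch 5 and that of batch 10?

The relations place batch 5 below batch 10. An element lies strictly between them when it is forced above batch 5 and also forced below batch 10.
Above batch 5: {batch 3, batch 9, batch 2, batch 13}. Below batch 10: {batch 12, batch 3}.
Intersection: {batch 3} — 1.

1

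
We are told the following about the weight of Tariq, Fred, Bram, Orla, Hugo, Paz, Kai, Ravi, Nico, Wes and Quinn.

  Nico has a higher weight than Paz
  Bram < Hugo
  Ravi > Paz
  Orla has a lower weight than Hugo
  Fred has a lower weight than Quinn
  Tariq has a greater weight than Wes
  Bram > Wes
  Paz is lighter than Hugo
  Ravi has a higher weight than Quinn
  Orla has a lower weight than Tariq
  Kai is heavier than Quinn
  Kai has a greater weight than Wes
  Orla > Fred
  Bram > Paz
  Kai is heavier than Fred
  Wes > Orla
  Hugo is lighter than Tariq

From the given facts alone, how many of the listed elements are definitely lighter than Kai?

From Kai the given relations immediately reach Fred, Quinn, Wes.
From those, Orla — 4 in total.
Nothing else is reachable below Kai; 4 in all.

4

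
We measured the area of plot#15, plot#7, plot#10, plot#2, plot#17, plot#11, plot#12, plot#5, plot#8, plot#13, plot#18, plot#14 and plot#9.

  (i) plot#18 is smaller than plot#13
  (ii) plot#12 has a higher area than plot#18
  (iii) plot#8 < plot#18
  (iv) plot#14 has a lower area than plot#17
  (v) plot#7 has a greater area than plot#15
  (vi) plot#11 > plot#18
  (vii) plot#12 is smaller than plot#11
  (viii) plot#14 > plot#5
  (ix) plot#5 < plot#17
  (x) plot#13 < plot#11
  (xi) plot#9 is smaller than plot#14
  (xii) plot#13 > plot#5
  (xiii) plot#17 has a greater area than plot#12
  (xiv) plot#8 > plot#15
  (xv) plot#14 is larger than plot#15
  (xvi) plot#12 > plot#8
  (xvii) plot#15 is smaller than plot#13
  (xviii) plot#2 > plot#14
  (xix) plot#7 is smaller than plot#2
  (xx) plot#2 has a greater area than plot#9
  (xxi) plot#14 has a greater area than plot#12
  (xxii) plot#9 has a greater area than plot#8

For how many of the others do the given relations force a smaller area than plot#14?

From plot#14 the given relations immediately reach plot#15, plot#9, plot#12, plot#5.
From those, plot#8, plot#18 — 6 in total.
No other element is forced below plot#14 by the given relations, so the count is 6.

6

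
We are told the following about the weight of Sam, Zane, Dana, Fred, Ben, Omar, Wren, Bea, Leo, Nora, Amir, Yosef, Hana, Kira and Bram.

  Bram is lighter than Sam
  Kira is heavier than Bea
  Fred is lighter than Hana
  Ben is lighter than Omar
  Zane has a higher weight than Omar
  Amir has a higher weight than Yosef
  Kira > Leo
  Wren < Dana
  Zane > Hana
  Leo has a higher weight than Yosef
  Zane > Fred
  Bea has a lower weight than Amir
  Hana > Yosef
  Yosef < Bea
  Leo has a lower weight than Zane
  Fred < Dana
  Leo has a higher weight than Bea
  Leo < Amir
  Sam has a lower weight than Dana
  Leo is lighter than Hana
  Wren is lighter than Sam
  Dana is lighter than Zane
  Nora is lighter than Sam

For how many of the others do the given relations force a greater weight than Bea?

Directly above Bea: Leo, Kira, Amir.
One step further: Hana, Zane (5 so far).
No other element is forced above Bea by the given relations, so the count is 5.

5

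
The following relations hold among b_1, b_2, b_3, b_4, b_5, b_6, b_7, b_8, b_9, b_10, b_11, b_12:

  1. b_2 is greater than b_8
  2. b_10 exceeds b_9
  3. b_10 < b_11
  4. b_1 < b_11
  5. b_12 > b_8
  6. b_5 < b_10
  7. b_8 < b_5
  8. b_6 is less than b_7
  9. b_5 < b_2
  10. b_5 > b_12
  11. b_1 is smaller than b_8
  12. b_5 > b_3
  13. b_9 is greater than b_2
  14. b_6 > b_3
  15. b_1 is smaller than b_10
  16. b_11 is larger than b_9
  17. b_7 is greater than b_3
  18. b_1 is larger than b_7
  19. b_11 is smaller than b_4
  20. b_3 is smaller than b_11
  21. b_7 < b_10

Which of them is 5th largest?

Piecing the relations together gives one ordering: b_3 < b_6 < b_7 < b_1 < b_8 < b_12 < b_5 < b_2 < b_9 < b_10 < b_11 < b_4.
Counting 5 from the largest end gives b_2.

b_2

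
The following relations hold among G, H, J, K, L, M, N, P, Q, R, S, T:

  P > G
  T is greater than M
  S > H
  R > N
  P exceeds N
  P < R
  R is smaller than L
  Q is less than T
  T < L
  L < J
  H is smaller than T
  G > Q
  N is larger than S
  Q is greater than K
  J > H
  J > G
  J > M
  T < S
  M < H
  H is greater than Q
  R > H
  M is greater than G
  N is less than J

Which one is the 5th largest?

N

Chaining the given pairs: K < Q < G < M < H < T < S < N < P < R < L < J.
Counting 5 from the largest end gives N.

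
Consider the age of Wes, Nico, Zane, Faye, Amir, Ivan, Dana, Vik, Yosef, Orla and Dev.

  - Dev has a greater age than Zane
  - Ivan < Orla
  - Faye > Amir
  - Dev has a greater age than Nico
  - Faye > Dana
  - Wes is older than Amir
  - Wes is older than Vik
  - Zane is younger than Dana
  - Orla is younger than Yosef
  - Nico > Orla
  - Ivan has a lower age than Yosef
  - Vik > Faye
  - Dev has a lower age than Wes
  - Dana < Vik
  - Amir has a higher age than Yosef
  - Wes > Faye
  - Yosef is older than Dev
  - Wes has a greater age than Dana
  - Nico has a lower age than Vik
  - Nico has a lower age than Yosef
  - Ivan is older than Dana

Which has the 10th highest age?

Dana

The consecutive relations fix a unique order: Zane < Dana < Ivan < Orla < Nico < Dev < Yosef < Amir < Faye < Vik < Wes.
The 10th largest is Dana.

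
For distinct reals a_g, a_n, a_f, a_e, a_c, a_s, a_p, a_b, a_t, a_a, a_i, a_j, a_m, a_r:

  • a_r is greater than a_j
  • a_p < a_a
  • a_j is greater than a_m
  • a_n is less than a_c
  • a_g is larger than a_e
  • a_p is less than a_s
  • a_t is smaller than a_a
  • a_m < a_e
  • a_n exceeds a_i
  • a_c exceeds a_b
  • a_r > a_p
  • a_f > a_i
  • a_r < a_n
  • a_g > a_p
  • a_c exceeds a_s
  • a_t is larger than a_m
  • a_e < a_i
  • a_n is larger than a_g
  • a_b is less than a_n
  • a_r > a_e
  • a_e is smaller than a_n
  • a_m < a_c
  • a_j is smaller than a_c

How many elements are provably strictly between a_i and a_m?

Chaining upward from a_m reaches: a_e, a_j, a_t, a_g, a_f, a_r, a_a, a_n, a_c.
Chaining downward from a_i reaches: a_e.
Strictly between a_m and a_i are those in both lists: a_e — 1 element.

1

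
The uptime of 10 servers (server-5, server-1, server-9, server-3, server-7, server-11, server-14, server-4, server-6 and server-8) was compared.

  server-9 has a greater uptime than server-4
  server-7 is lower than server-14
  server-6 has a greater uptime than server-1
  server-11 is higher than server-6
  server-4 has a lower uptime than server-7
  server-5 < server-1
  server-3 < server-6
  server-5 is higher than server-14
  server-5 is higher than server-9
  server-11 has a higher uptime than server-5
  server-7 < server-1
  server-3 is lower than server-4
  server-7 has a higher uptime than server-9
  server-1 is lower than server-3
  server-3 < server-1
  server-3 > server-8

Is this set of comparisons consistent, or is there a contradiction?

inconsistent

We have server-1 < server-3 stated directly, yet also server-3 < server-4 < server-9 < server-7 < server-14 < server-5 < server-1 by chaining the others — so server-3 < server-1. Contradiction.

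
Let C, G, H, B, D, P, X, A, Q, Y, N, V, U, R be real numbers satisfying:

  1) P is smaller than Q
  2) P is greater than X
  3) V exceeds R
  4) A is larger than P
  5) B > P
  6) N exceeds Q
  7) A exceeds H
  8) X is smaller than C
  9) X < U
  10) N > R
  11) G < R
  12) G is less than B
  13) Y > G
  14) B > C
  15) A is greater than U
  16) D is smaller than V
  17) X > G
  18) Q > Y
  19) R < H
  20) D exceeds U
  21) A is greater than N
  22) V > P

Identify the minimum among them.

X is not least since G < X; U is not least since X < U; Y is not least since G < Y; R is not least since G < R; C is not least since X < C; P is not least since X < P; Q is not least since Y < Q; D is not least since U < D; B is not least since C < B; N is not least since Q < N; H is not least since R < H; A is not least since P < A; V is not least since P < V.
Only G has nothing below it, so G is the minimum.

G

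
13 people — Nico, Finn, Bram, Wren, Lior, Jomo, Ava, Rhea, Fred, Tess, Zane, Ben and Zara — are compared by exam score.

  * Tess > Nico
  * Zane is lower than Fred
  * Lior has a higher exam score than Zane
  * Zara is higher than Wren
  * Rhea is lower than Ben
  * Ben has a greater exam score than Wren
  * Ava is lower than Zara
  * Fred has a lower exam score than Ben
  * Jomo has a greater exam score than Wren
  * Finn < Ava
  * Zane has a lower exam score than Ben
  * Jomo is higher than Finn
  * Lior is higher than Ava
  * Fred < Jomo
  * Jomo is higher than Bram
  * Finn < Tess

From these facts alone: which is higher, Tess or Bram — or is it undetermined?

Following every chain through Bram: above Bram we get Jomo.
Tess is not reached, and no chain runs the other way from Tess to Bram.
So the given relations leave the order of Bram and Tess undetermined.

undetermined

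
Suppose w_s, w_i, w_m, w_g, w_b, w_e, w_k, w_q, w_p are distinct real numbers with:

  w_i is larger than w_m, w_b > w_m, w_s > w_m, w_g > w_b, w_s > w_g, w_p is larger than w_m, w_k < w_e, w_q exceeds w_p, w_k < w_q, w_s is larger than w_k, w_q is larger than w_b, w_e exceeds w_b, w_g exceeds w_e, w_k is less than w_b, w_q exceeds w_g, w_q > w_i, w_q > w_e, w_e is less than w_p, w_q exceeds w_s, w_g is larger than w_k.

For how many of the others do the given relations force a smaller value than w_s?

From w_s the given relations immediately reach w_k, w_m, w_g.
From those, w_b, w_e — 5 in total.
No other element is forced below w_s by the given relations, so the count is 5.

5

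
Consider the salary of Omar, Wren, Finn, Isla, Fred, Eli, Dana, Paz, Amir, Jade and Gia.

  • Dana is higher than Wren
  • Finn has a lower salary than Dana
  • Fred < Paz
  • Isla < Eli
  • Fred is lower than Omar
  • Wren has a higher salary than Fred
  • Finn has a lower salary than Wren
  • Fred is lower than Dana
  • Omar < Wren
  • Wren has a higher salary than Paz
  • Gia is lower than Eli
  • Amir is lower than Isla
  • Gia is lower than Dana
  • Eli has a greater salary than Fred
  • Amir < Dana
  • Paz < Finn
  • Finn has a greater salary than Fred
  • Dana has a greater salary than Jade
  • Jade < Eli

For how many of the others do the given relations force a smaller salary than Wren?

4

Directly below Wren: Fred, Paz, Omar, Finn.
Nothing else is reachable below Wren; 4 in all.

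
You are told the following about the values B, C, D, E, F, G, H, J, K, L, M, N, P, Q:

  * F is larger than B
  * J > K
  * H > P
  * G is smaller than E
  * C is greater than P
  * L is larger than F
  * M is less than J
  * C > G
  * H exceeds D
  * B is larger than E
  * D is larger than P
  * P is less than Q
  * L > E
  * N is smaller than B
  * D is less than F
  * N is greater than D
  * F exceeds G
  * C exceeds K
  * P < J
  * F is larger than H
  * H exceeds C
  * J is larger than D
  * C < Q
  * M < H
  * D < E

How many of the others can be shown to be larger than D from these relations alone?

7

Directly above D: N, E, H, F, J.
One step further: B, L (7 so far).
No other element is forced above D by the given relations, so the count is 7.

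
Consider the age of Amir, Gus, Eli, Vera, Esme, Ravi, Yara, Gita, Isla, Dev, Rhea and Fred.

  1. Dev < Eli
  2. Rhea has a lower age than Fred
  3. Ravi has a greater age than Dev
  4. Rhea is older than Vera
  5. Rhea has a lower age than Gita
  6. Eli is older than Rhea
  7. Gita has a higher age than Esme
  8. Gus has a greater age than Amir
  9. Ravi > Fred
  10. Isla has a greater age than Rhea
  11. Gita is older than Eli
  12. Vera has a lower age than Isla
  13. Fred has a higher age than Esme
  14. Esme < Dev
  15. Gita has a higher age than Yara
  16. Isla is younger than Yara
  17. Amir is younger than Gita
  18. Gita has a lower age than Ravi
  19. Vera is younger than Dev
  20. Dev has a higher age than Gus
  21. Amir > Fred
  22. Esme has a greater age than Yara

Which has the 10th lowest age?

The consecutive relations fix a unique order: Vera < Rhea < Isla < Yara < Esme < Fred < Amir < Gus < Dev < Eli < Gita < Ravi.
The 10th smallest is Eli.

Eli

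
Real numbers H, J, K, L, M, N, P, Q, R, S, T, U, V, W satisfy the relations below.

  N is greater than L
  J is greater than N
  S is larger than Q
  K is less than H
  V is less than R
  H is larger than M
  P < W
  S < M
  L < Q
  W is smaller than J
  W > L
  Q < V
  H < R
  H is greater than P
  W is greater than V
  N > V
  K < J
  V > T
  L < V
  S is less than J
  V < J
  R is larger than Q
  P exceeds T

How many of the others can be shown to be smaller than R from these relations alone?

Directly below R: Q, V, H.
One step further: L, T, K, P, M (8 so far).
One step further: S (9 so far).
Nothing else is reachable below R; 9 in all.

9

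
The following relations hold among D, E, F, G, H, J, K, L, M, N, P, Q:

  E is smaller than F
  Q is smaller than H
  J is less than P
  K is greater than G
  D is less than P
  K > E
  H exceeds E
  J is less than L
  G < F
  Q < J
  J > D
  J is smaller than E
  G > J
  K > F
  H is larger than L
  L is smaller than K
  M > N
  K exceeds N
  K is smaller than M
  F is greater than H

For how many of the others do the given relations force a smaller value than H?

From H the given relations immediately reach Q, E, L.
From those, J — 4 in total.
From those, D — 5 in total.
No other element is forced below H by the given relations, so the count is 5.

5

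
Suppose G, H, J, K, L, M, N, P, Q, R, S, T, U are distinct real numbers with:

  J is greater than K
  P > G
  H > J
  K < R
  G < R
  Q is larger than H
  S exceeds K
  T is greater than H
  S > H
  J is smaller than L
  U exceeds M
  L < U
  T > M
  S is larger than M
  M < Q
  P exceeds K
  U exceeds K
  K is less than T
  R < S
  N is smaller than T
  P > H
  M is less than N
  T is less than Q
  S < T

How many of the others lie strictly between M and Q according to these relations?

3

The relations place M below Q. An element lies strictly between them when it is forced above M and also forced below Q.
Above M: {S, N, T, U}. Below Q: {K, G, J, H, R, S, N, T}.
Intersection: {S, N, T} — 3.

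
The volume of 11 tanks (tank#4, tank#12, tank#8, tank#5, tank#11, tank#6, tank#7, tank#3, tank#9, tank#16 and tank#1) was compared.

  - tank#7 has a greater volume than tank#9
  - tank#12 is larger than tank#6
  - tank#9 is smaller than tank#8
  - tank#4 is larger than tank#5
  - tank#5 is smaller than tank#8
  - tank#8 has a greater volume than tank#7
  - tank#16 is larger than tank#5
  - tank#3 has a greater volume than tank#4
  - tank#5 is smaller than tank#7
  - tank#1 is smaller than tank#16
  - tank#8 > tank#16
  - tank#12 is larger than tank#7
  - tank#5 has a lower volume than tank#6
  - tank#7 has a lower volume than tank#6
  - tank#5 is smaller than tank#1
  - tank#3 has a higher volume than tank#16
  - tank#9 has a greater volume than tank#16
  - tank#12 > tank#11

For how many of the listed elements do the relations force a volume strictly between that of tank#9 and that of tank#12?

2

Chaining upward from tank#9 reaches: tank#7, tank#6, tank#8.
Chaining downward from tank#12 reaches: tank#5, tank#1, tank#16, tank#7, tank#6, tank#11.
Strictly between tank#9 and tank#12 are those in both lists: tank#7, tank#6 — 2 elements.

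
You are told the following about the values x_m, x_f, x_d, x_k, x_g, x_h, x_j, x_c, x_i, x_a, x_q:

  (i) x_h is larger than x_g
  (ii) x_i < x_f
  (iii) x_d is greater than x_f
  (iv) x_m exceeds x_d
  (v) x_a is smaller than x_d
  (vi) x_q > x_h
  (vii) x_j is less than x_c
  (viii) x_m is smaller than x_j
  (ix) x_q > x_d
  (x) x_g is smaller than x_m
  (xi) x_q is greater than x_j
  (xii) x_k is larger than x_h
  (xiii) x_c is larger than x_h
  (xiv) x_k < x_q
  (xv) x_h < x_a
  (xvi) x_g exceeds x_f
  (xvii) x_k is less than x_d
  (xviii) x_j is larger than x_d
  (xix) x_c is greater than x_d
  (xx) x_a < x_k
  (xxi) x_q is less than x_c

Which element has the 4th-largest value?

x_m

Piecing the relations together gives one ordering: x_i < x_f < x_g < x_h < x_a < x_k < x_d < x_m < x_j < x_q < x_c.
The 4th largest is x_m.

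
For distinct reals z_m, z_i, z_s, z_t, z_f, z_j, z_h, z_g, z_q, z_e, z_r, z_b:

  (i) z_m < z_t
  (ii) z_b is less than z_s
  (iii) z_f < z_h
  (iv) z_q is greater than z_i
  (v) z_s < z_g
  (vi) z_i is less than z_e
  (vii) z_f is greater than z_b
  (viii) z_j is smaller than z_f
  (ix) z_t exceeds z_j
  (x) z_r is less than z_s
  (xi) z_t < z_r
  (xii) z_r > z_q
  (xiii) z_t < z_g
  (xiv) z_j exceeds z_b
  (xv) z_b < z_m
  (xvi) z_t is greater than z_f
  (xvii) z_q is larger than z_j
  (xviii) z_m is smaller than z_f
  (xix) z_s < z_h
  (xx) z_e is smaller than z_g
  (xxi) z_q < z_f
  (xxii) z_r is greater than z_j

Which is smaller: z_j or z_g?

Chaining the given relations: z_j < z_f < z_t < z_r < z_s < z_g.
So z_j < z_g; z_j is the smaller of the two.

z_j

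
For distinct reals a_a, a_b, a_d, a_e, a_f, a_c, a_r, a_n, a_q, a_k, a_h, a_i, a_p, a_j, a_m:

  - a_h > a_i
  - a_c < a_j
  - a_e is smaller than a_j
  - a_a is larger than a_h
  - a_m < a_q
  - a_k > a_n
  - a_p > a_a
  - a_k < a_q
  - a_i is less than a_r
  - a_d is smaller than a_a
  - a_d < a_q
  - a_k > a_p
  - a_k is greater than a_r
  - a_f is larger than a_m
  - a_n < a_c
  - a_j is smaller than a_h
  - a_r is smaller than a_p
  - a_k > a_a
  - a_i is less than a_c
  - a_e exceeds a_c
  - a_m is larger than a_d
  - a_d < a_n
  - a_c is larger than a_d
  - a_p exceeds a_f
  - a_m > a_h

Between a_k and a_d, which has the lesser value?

a_d

Link the given pairs in sequence: a_d < a_n; a_n < a_c; a_c < a_e; a_e < a_j; a_j < a_h; a_h < a_m; a_m < a_f; a_f < a_p; a_p < a_k.
Chaining these gives a_d < a_n < a_c < a_e < a_j < a_h < a_m < a_f < a_p < a_k.
So a_d < a_k; a_d is the smaller of the two.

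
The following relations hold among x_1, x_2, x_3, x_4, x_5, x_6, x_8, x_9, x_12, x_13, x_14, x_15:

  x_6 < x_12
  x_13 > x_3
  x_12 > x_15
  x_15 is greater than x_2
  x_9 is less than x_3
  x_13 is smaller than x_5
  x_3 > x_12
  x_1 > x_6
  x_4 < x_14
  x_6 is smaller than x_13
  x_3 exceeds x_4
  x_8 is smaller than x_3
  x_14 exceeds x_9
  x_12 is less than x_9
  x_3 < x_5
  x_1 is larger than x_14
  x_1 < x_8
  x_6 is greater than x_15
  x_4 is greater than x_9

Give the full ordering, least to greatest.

Nothing is placed below x_2, so it is least; from there x_2 < x_15; x_15 < x_6; x_6 < x_12; x_12 < x_9; x_9 < x_4; x_4 < x_14; x_14 < x_1; x_1 < x_8; x_8 < x_3; x_3 < x_13; x_13 < x_5, each given directly.

x_2 < x_15 < x_6 < x_12 < x_9 < x_4 < x_14 < x_1 < x_8 < x_3 < x_13 < x_5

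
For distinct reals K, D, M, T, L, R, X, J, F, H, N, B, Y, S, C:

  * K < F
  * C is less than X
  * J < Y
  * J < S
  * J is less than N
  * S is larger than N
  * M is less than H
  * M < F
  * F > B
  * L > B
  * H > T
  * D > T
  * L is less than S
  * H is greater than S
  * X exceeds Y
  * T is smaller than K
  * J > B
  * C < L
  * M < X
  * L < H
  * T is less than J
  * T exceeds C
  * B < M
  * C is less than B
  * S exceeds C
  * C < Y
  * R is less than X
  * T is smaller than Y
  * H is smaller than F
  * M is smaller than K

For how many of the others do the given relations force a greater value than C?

The elements the relations force above C are T, B, M, J, K, L, N, S, D, H, F, Y, X — no chain reaches any other.
That is 13.

13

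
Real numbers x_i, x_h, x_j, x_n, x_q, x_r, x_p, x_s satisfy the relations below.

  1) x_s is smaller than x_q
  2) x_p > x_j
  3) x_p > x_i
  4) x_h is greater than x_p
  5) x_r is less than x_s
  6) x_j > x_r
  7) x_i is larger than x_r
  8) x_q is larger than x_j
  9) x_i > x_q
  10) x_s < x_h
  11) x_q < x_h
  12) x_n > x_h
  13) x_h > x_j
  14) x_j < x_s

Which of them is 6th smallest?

The consecutive relations fix a unique order: x_r < x_j < x_s < x_q < x_i < x_p < x_h < x_n.
Counting 6 from the smallest end gives x_p.

x_p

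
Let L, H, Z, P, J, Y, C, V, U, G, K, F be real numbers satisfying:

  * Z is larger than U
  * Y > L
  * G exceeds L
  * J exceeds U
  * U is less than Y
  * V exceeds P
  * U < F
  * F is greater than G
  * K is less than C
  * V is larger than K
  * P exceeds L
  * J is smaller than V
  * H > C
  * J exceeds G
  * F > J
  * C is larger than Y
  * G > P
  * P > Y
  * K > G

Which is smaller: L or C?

Following the relations from L: L < Y < P < G < K < C.
So L < C; L is the smaller of the two.

L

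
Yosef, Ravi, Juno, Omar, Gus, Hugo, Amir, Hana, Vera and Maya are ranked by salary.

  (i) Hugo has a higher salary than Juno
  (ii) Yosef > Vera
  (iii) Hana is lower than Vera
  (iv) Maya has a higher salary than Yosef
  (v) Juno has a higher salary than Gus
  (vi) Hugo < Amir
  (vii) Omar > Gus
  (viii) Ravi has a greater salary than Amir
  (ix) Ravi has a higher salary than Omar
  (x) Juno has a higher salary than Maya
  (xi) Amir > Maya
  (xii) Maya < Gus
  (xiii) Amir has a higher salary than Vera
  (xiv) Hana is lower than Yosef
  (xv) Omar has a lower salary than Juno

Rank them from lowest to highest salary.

Nothing is placed below Hana, so it is least; from there Hana < Vera; Vera < Yosef; Yosef < Maya; Maya < Gus; Gus < Omar; Omar < Juno; Juno < Hugo; Hugo < Amir; Amir < Ravi, each given directly.

Hana < Vera < Yosef < Maya < Gus < Omar < Juno < Hugo < Amir < Ravi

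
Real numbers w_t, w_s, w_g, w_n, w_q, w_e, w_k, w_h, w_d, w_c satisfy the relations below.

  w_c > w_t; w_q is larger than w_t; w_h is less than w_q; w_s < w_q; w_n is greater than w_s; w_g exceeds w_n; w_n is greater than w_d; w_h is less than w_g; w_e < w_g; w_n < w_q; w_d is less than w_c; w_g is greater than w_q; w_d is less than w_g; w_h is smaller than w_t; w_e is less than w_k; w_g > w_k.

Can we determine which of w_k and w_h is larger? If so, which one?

Following every chain through w_h: above w_h we get w_t, w_c, w_q, w_g.
w_k is not reached, and no chain runs the other way from w_k to w_h.
So the given relations leave the order of w_h and w_k undetermined.

undetermined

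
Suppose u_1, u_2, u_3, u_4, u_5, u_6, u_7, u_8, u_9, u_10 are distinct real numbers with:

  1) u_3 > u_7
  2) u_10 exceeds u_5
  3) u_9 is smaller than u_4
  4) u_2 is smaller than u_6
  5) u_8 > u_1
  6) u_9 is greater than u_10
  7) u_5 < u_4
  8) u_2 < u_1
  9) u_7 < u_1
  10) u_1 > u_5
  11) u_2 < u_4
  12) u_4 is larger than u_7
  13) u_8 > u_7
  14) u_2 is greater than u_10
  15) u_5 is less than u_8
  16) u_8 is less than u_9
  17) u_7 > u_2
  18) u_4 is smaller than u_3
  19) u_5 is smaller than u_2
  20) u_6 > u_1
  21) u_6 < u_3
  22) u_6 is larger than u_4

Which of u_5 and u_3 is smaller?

u_5 < u_10 and u_10 < u_2 give u_5 < u_2.
With u_2 < u_7: u_5 < u_10 < u_2 < u_7.
With u_7 < u_1: u_5 < u_10 < u_2 < u_7 < u_1.
With u_1 < u_8: u_5 < u_10 < u_2 < u_7 < u_1 < u_8.
With u_8 < u_9: u_5 < u_10 < u_2 < u_7 < u_1 < u_8 < u_9.
Then u_9 < u_4 extends the chain to u_4.
Then u_4 < u_6 extends the chain to u_6.
Then u_6 < u_3 extends the chain to u_3.
So u_5 < u_3; u_5 is the smaller of the two.

u_5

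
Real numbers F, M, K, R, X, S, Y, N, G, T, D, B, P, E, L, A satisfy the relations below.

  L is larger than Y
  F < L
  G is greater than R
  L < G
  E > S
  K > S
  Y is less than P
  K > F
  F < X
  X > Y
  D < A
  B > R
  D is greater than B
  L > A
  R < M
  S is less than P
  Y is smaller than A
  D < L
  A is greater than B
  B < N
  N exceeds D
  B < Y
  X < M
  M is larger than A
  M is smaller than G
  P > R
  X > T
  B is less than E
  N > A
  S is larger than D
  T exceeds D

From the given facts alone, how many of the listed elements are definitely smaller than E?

Directly below E: B, S.
One step further: R, D (4 so far).
Nothing else is reachable below E; 4 in all.

4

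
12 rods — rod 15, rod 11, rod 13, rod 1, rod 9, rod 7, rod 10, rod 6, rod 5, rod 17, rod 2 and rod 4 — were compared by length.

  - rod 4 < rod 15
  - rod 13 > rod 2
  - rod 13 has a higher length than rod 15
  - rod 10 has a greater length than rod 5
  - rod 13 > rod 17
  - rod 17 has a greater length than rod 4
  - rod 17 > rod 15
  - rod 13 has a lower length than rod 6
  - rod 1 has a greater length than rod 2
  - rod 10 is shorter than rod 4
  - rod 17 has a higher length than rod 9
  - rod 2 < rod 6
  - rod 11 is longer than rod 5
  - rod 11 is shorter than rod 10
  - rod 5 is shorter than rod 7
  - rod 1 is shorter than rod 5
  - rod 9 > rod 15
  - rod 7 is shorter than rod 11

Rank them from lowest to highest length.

rod 2 < rod 1 < rod 5 < rod 7 < rod 11 < rod 10 < rod 4 < rod 15 < rod 9 < rod 17 < rod 13 < rod 6

The consecutive links are each given: rod 2 < rod 1; rod 1 < rod 5; rod 5 < rod 7; rod 7 < rod 11; rod 11 < rod 10; rod 10 < rod 4; rod 4 < rod 15; rod 15 < rod 9; rod 9 < rod 17; rod 17 < rod 13; rod 13 < rod 6.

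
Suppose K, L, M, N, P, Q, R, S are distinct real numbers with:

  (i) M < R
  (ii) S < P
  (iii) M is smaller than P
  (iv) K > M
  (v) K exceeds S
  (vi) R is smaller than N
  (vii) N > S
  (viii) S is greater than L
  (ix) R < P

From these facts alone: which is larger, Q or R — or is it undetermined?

undetermined

Following every chain through R: above R we get P, N; below R we get M.
Q is not reached, and no chain runs the other way from Q to R.
So the given relations leave the order of R and Q undetermined.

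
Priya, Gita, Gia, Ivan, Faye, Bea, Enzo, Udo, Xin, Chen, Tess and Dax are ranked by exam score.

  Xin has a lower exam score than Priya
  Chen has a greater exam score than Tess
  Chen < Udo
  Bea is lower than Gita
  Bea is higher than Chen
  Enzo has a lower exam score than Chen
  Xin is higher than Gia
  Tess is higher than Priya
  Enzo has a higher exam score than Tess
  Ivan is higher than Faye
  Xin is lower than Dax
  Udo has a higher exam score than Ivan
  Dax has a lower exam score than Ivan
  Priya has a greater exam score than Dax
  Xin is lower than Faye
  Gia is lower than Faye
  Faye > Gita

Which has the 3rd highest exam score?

Chaining the given pairs: Gia < Xin < Dax < Priya < Tess < Enzo < Chen < Bea < Gita < Faye < Ivan < Udo.
The 3rd largest is Faye.

Faye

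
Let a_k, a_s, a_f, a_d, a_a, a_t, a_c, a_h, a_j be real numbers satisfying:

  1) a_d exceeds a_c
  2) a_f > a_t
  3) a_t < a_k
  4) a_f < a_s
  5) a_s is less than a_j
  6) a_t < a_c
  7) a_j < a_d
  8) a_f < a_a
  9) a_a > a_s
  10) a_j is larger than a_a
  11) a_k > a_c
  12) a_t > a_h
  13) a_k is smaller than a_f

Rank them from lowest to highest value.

a_h < a_t < a_c < a_k < a_f < a_s < a_a < a_j < a_d

Nothing is placed below a_h, so it is least; from there a_h < a_t; a_t < a_c; a_c < a_k; a_k < a_f; a_f < a_s; a_s < a_a; a_a < a_j; a_j < a_d, each given directly.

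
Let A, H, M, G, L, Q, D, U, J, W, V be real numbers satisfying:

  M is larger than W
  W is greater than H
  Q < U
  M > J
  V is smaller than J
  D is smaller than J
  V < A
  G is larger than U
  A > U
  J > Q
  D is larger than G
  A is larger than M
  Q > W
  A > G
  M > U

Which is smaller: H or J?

H

H < W and W < Q give H < Q.
Then Q < U extends the chain to U.
With U < G: H < W < Q < U < G.
With G < D: H < W < Q < U < G < D.
Then D < J extends the chain to J.
So H < J; H is the smaller of the two.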